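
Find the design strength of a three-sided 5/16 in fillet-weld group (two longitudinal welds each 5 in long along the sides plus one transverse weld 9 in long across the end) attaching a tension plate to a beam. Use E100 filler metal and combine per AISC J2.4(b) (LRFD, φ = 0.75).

E100XX → F_EXX = 100 ksi.
t_e = 0.707 × 0.3125 = 0.2209 in.
R_nwl = 0.6 × 100 × 0.2209 × 10 = 132.6 kips (longitudinal, 2 welds).
R_nwt = 0.6 × 100 × 0.2209 × 9 = 119.3 kips (transverse, base value).
(i) R_nwl + R_nwt = 251.9 kips; (ii) 0.85 R_nwl + 1.5 R_nwt = 291.6 kips.
R_n = max = 291.6 kips [governs: (ii)]; φR_n = 218.7 kips.

φR_n ≈ 219 kips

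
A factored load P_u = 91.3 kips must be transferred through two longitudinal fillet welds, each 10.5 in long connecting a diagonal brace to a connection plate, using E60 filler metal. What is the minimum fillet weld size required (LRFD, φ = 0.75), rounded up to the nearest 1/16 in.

E60XX → F_EXX = 60 ksi.
Total weld length L = 21 in.
Required throat t_e = P_u / (φ × 0.6 F_EXX × L) = 91.3 / (0.75 × 0.6 × 60 × 21) = 0.161 in.
Required leg w = t_e / 0.707 = 0.2278 in → use 1/4 in.

w = 1/4 in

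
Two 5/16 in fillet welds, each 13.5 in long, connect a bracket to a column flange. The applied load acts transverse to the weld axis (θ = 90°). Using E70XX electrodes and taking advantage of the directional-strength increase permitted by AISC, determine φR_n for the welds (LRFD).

E70XX → F_EXX = 70 ksi.
t_e = 0.707 × 0.3125 = 0.2209 in; A_we = 0.2209 × 27 = 5.965 in².
Directional factor: 1.0 + 0.5 sin^1.5(90°) = 1.5.
F_nw = 0.6 × 70 × 1.5 = 63 ksi.
φR_n = 0.75 × 63 × 5.965 = 281.9 kips.

φR_n ≈ 282 kips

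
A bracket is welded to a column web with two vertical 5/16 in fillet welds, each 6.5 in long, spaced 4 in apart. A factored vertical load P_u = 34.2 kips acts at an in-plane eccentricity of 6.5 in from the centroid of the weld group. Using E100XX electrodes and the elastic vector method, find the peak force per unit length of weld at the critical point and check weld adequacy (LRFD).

E100XX → F_EXX = 100 ksi.
Total weld length L_w = 13 in. Treat welds as unit-width lines.
Polar moment about centroid: J = 2[d³/12 + d(b/2)²] = 2[6.5³/12 + 6.5×2²] = 97.77 in³.
Direct shear f_v = P/L_w = 34.2 / 13 = 2.631 kip/in (vertical).
Torsion M = P·e = 34.2 × 6.5 = 222.3 kip·in.
Critical point at (x, y) = (2, 3.25) from centroid. f_tx = M·y/J = 7.389 kip/in; f_ty = M·x/J = 4.547 kip/in.
Resultant f_max = √[f_tx² + (f_v + f_ty)²] = √[7.389² + (2.631 + 4.547)²] = 10.3 kip/in.
Capacity per unit length: φr_n = 0.75 × 0.6 × 100 × (0.707 × 0.3125) = 9.942 kip/in.
10.3 > 9.942 → NOT adequate.

f_max ≈ 10.3 kip/in; NOT adequate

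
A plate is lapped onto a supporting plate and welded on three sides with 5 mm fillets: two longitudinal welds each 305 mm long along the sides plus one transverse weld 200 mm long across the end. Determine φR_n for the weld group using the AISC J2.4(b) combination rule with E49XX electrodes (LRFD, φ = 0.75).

E49XX → F_EXX = 490 MPa.
t_e = 0.707 × 5 = 3.535 mm.
R_nwl = 0.6 × 490 × 3.535 × 610 × 10⁻³ = 634 kN (longitudinal, 2 welds).
R_nwt = 0.6 × 490 × 3.535 × 200 × 10⁻³ = 207.9 kN (transverse, base value).
(i) R_nwl + R_nwt = 841.8 kN; (ii) 0.85 R_nwl + 1.5 R_nwt = 850.7 kN.
R_n = max = 850.7 kN [governs: (ii)]; φR_n = 638 kN.

φR_n ≈ 638 kN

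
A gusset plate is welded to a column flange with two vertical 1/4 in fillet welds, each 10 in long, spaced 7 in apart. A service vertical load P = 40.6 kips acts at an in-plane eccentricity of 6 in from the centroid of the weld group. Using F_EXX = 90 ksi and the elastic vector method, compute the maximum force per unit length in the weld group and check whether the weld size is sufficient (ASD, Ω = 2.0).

Total weld length L_w = 20 in. Treat welds as unit-width lines.
Polar moment about centroid: J = 2[d³/12 + d(b/2)²] = 2[10³/12 + 10×3.5²] = 411.7 in³.
Direct shear f_v = P/L_w = 40.6 / 20 = 2.03 kip/in (vertical).
Torsion M = P·e = 40.6 × 6 = 243.6 kip·in.
Critical point at (x, y) = (3.5, 5) from centroid. f_tx = M·y/J = 2.959 kip/in; f_ty = M·x/J = 2.071 kip/in.
Resultant f_max = √[f_tx² + (f_v + f_ty)²] = √[2.959² + (2.03 + 2.071)²] = 5.057 kip/in.
Capacity per unit length: r_n/Ω = (1/2.0) × 0.6 × 90 × (0.707 × 0.25) = 4.772 kip/in.
5.057 > 4.772 → NOT adequate.

f_max ≈ 5.06 kip/in; NOT adequate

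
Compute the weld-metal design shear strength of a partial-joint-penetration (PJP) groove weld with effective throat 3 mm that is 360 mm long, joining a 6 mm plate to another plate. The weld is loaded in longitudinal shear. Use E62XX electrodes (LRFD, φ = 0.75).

E62XX → F_EXX = 620 MPa.
Effective throat (given) t_e = 3 mm.
A_we = 3 × 360 = 1080 mm².
F_nw = 0.6 F_EXX = 372 MPa.
φR_n = 0.75 × 372 × 1080 × 10⁻³ = 301.3 kN.

φR_n ≈ 301 kN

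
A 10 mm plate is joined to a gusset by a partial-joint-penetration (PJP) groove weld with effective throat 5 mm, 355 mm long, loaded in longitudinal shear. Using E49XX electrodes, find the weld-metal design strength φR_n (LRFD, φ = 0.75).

φR_n ≈ 391 kN

E49XX → F_EXX = 490 MPa.
Effective throat (given) t_e = 5 mm.
A_we = 5 × 355 = 1775 mm².
F_nw = 0.6 F_EXX = 294 MPa.
φR_n = 0.75 × 294 × 1775 × 10⁻³ = 391.4 kN.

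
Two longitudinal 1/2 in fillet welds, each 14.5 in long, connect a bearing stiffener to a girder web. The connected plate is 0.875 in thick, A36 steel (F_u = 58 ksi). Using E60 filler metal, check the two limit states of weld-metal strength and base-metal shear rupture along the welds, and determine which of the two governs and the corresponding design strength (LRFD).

φR_n ≈ 277 kip (weld metal governs)

E60XX → F_EXX = 60 ksi.
t_e = 0.707 × 0.5 = 0.3535 in; L = 29 in.
Weld metal: φR_n = 0.75 × 0.6 × 60 × 0.3535 × 29 = 276.8 kip.
Base metal (shear rupture): φR_n = 0.75 × 0.6 × 58 × 0.875 × 29 = 662.3 kip.
Governing: weld metal.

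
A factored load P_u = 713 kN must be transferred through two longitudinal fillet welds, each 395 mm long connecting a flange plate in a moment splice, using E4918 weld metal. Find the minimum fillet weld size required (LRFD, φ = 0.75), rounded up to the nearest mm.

w = 6 mm

E49XX → F_EXX = 490 MPa.
Total weld length L = 790 mm.
Required throat t_e = P_u / (φ × 0.6 F_EXX × L) = 713 / (0.75 × 0.6 × 490 × 790 × 10⁻³) = 4.093 mm.
Required leg w = t_e / 0.707 = 5.789 mm → use 6 mm.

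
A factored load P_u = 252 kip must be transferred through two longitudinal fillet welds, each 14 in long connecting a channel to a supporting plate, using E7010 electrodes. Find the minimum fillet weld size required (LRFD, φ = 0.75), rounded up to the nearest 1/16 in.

E70XX → F_EXX = 70 ksi.
Total weld length L = 28 in.
Required throat t_e = P_u / (φ × 0.6 F_EXX × L) = 252 / (0.75 × 0.6 × 70 × 28) = 0.2857 in.
Required leg w = t_e / 0.707 = 0.4041 in → use 7/16 in.

w = 7/16 in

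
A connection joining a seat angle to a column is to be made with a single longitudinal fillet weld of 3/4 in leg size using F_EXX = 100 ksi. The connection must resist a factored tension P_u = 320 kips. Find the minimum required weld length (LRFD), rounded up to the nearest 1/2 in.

Throat t_e = 0.707 × 0.75 = 0.5302 in.
φr_n = 0.75 × 0.6 × 100 × 0.5302 = 23.86 kips/in.
L_req = P_u / φr_n = 320 / 23.86 = 13.41 in total.
Round up → use L = 13.5 in.

L = 13.5 in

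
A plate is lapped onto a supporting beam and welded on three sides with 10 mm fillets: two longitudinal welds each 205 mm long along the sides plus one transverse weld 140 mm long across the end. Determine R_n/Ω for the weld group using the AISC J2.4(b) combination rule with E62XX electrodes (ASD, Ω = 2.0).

R_n/Ω ≈ 734 kN

E62XX → F_EXX = 620 MPa.
t_e = 0.707 × 10 = 7.07 mm.
R_nwl = 0.6 × 620 × 7.07 × 410 × 10⁻³ = 1078 kN (longitudinal, 2 welds).
R_nwt = 0.6 × 620 × 7.07 × 140 × 10⁻³ = 368.2 kN (transverse, base value).
(i) R_nwl + R_nwt = 1447 kN; (ii) 0.85 R_nwl + 1.5 R_nwt = 1469 kN.
R_n = max = 1469 kN [governs: (ii)]; R_n/Ω = 734.4 kN.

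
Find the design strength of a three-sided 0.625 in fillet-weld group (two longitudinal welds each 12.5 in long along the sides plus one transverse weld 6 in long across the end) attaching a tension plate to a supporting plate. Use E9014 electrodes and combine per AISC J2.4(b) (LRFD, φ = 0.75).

φR_n ≈ 555 kip

E90XX → F_EXX = 90 ksi.
t_e = 0.707 × 0.625 = 0.4419 in.
R_nwl = 0.6 × 90 × 0.4419 × 25 = 596.5 kip (longitudinal, 2 welds).
R_nwt = 0.6 × 90 × 0.4419 × 6 = 143.2 kip (transverse, base value).
(i) R_nwl + R_nwt = 739.7 kip; (ii) 0.85 R_nwl + 1.5 R_nwt = 721.8 kip.
R_n = max = 739.7 kip [governs: (i)]; φR_n = 554.8 kip.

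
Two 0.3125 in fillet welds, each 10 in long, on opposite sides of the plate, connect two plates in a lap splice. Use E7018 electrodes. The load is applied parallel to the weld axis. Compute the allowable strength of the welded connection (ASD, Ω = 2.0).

R_n/Ω ≈ 92.8 kips

E70XX → F_EXX = 70 ksi.
Effective throat t_e = 0.707 × 0.3125 = 0.2209 in.
Total length L = 20 in; A_we = 0.2209 × 20 = 4.419 in².
F_nw = 0.6 F_EXX = 0.6 × 70 = 42 ksi.
R_n = 42 × 4.419 = 185.6 kips; R_n/Ω = 185.6/2.0 = 92.79 kips.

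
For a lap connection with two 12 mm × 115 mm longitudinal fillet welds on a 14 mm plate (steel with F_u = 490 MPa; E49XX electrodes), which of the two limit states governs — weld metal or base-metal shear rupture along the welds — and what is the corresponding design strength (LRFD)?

E49XX → F_EXX = 490 MPa.
t_e = 0.707 × 12 = 8.484 mm; L = 230 mm.
Weld metal: φR_n = 0.75 × 0.6 × 490 × 8.484 × 230 × 10⁻³ = 430.3 kN.
Base metal (shear rupture): φR_n = 0.75 × 0.6 × 490 × 14 × 230 × 10⁻³ = 710 kN.
Governing: weld metal.

φR_n ≈ 430 kN (weld metal governs)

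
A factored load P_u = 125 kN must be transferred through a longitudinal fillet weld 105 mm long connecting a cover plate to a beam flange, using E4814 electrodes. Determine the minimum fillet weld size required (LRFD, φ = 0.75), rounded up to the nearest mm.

w = 8 mm

E48XX → F_EXX = 480 MPa.
Total weld length L = 105 mm.
Required throat t_e = P_u / (φ × 0.6 F_EXX × L) = 125 / (0.75 × 0.6 × 480 × 105 × 10⁻³) = 5.511 mm.
Required leg w = t_e / 0.707 = 7.796 mm → use 8 mm.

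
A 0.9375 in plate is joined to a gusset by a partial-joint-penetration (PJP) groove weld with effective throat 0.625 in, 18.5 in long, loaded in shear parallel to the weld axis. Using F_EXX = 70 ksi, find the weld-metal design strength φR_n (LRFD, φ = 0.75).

φR_n ≈ 364 kips

Effective throat (given) t_e = 0.625 in.
A_we = 0.625 × 18.5 = 11.56 in².
F_nw = 0.6 F_EXX = 42 ksi.
φR_n = 0.75 × 42 × 11.56 = 364.2 kips.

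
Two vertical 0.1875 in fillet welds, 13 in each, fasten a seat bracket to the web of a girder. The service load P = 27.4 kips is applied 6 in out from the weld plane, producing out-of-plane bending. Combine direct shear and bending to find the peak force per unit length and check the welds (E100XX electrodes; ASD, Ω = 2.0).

f_max ≈ 3.1 kip/in; adequate

E100XX → F_EXX = 100 ksi.
L_w = 2 × 13 = 26 in; section modulus (unit throat) S = 2 × L²/6 = 56.33 in².
Direct shear f_v = P/L_w = 27.4/26 = 1.054 kip/in.
Moment M = P × e = 27.4 × 6 = 164.4 kip·in; bending f_b = M/S = 2.918 kip/in.
f_max = √(f_v² + f_b²) = √(1.054² + 2.918²) = 3.103 kip/in.
r_n/Ω = (1/2.0) × 0.6 × 100 × (0.707 × 0.1875) = 3.977 kip/in → adequate.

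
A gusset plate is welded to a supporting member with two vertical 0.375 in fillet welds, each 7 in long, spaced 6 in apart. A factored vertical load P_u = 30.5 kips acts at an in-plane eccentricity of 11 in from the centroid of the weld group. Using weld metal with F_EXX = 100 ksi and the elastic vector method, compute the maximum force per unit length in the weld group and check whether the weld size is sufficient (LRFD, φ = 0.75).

f_max ≈ 10 kip/in; adequate

Total weld length L_w = 14 in. Treat welds as unit-width lines.
Polar moment about centroid: J = 2[d³/12 + d(b/2)²] = 2[7³/12 + 7×3²] = 183.2 in³.
Direct shear f_v = P/L_w = 30.5 / 14 = 2.179 kip/in (vertical).
Torsion M = P·e = 30.5 × 11 = 335.5 kip·in.
Critical point at (x, y) = (3, 3.5) from centroid. f_tx = M·y/J = 6.411 kip/in; f_ty = M·x/J = 5.495 kip/in.
Resultant f_max = √[f_tx² + (f_v + f_ty)²] = √[6.411² + (2.179 + 5.495)²] = 9.999 kip/in.
Capacity per unit length: φr_n = 0.75 × 0.6 × 100 × (0.707 × 0.375) = 11.93 kip/in.
9.999 ≤ 11.93 → adequate.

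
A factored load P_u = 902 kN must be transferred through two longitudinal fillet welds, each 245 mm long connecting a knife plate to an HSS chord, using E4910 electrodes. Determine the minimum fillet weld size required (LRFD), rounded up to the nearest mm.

w = 12 mm

E49XX → F_EXX = 490 MPa.
Total weld length L = 490 mm.
Required throat t_e = P_u / (φ × 0.6 F_EXX × L) = 902 / (0.75 × 0.6 × 490 × 490 × 10⁻³) = 8.348 mm.
Required leg w = t_e / 0.707 = 11.81 mm → use 12 mm.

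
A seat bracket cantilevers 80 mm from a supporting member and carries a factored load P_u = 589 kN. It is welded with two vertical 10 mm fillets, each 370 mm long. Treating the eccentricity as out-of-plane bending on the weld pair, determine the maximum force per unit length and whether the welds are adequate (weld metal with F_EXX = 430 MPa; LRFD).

f_max ≈ 1300 N/mm; adequate

L_w = 2 × 370 = 740 mm; section modulus (unit throat) S = 2 × L²/6 = 45630 mm².
Direct shear f_v = P/L_w = 589×10³/740 = 795.9 N/mm.
Moment M = P × e = 589×10³ × 80 = 47120000 N·mm; bending f_b = M/S = 1033 N/mm.
f_max = √(f_v² + f_b²) = √(795.9² + 1033²) = 1304 N/mm.
φr_n = 0.75 × 0.6 × 430 × (0.707 × 10) = 1368 N/mm → adequate.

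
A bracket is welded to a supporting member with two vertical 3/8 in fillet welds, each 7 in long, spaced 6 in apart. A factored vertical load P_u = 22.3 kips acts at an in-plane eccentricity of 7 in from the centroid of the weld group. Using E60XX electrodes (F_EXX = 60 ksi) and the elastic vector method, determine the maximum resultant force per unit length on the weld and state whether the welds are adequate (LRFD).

Total weld length L_w = 14 in. Treat welds as unit-width lines.
Polar moment about centroid: J = 2[d³/12 + d(b/2)²] = 2[7³/12 + 7×3²] = 183.2 in³.
Direct shear f_v = P/L_w = 22.3 / 14 = 1.593 kip/in (vertical).
Torsion M = P·e = 22.3 × 7 = 156.1 kip·in.
Critical point at (x, y) = (3, 3.5) from centroid. f_tx = M·y/J = 2.983 kip/in; f_ty = M·x/J = 2.557 kip/in.
Resultant f_max = √[f_tx² + (f_v + f_ty)²] = √[2.983² + (1.593 + 2.557)²] = 5.11 kip/in.
Capacity per unit length: φr_n = 0.75 × 0.6 × 60 × (0.707 × 0.375) = 7.158 kip/in.
5.11 ≤ 7.158 → adequate.

f_max ≈ 5.11 kip/in; adequate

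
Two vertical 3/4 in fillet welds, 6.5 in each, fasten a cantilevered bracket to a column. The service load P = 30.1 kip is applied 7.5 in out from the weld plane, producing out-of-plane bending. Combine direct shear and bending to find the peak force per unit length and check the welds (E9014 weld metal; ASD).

E90XX → F_EXX = 90 ksi.
L_w = 2 × 6.5 = 13 in; section modulus (unit throat) S = 2 × L²/6 = 14.08 in².
Direct shear f_v = P/L_w = 30.1/13 = 2.315 kip/in.
Moment M = P × e = 30.1 × 7.5 = 225.75 kip·in; bending f_b = M/S = 16.03 kip/in.
f_max = √(f_v² + f_b²) = √(2.315² + 16.03²) = 16.2 kip/in.
r_n/Ω = (1/2.0) × 0.6 × 90 × (0.707 × 0.75) = 14.32 kip/in → NOT adequate.

f_max ≈ 16.2 kip/in; NOT adequate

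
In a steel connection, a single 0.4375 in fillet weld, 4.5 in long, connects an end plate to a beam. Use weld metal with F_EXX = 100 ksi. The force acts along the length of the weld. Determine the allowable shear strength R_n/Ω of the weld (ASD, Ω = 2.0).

R_n/Ω ≈ 41.8 kip

Effective throat t_e = 0.707 × 0.4375 = 0.3093 in.
Total length L = 4.5 in; A_we = 0.3093 × 4.5 = 1.392 in².
F_nw = 0.6 F_EXX = 0.6 × 100 = 60 ksi.
R_n = 60 × 1.392 = 83.51 kip; R_n/Ω = 83.51/2.0 = 41.76 kip.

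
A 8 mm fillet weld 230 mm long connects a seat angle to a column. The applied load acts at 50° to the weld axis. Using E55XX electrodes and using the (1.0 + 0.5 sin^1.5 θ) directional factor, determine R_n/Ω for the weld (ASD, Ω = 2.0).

R_n/Ω ≈ 287 kN

E55XX → F_EXX = 550 MPa.
t_e = 0.707 × 8 = 5.656 mm; A_we = 5.656 × 230 = 1301 mm².
Directional factor: 1.0 + 0.5 sin^1.5(50°) = 1.335.
F_nw = 0.6 × 550 × 1.335 = 440.6 MPa.
R_n/Ω = (440.6 × 1301) / 2.0 × 10⁻³ = 286.6 kN.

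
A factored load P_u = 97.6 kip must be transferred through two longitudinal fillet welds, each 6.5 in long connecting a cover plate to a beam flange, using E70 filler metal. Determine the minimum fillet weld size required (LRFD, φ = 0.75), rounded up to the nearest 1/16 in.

w = 3/8 in

E70XX → F_EXX = 70 ksi.
Total weld length L = 13 in.
Required throat t_e = P_u / (φ × 0.6 F_EXX × L) = 97.6 / (0.75 × 0.6 × 70 × 13) = 0.2383 in.
Required leg w = t_e / 0.707 = 0.3371 in → use 3/8 in.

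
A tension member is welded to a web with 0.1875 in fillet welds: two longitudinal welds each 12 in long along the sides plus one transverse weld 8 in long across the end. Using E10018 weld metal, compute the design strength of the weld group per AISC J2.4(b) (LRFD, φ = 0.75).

E100XX → F_EXX = 100 ksi.
t_e = 0.707 × 0.1875 = 0.1326 in.
R_nwl = 0.6 × 100 × 0.1326 × 24 = 190.9 kips (longitudinal, 2 welds).
R_nwt = 0.6 × 100 × 0.1326 × 8 = 63.63 kips (transverse, base value).
(i) R_nwl + R_nwt = 254.5 kips; (ii) 0.85 R_nwl + 1.5 R_nwt = 257.7 kips.
R_n = max = 257.7 kips [governs: (ii)]; φR_n = 193.3 kips.

φR_n ≈ 193 kips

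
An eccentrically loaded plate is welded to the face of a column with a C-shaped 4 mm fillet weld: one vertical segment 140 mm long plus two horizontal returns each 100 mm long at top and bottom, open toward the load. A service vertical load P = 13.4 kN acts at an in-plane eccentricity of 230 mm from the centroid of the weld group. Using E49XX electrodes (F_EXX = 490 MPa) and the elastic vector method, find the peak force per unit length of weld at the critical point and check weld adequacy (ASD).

Total weld length L_w = 340 mm. Treat welds as unit-width lines.
Centroid: x̄ = 2×100×50 / 340 = 29.41 mm from the vertical weld.
Polar moment about centroid: J = I_x + I_y = [140³/12 + 2×100×70²] + [140×29.41² + 2(100³/12 + 100×20.59²)] = 1581000 mm³.
Direct shear f_v = P/L_w = 13.4×10³ / 340 = 39.41 N/mm (vertical).
Torsion M = P·e = 13.4×10³ × 230 = 3082000 N·mm.
Critical point at (x, y) = (70.59, 70) from centroid. f_tx = M·y/J = 136.4 N/mm; f_ty = M·x/J = 137.6 N/mm.
Resultant f_max = √[f_tx² + (f_v + f_ty)²] = √[136.4² + (39.41 + 137.6)²] = 223.5 N/mm.
Capacity per unit length: r_n/Ω = (1/2.0) × 0.6 × 490 × (0.707 × 4) = 415.7 N/mm.
223.5 ≤ 415.7 → adequate.

f_max ≈ 223 N/mm; adequate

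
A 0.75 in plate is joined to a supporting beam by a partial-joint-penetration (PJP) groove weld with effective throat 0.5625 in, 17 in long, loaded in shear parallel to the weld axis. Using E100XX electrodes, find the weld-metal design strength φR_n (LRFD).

φR_n ≈ 430 kips

E100XX → F_EXX = 100 ksi.
Effective throat (given) t_e = 0.5625 in.
A_we = 0.5625 × 17 = 9.562 in².
F_nw = 0.6 F_EXX = 60 ksi.
φR_n = 0.75 × 60 × 9.562 = 430.3 kips.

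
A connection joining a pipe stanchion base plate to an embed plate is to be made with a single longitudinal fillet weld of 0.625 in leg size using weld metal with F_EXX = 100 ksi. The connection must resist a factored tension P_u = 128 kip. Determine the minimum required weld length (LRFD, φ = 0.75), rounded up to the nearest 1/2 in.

L = 6.5 in

Throat t_e = 0.707 × 0.625 = 0.4419 in.
φr_n = 0.75 × 0.6 × 100 × 0.4419 = 19.88 kip/in.
L_req = P_u / φr_n = 128 / 19.88 = 6.437 in total.
Round up → use L = 6.5 in.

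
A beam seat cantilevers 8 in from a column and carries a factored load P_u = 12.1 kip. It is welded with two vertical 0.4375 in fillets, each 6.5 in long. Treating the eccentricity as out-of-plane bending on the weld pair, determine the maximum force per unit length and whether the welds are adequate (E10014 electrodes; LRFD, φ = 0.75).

E100XX → F_EXX = 100 ksi.
L_w = 2 × 6.5 = 13 in; section modulus (unit throat) S = 2 × L²/6 = 14.08 in².
Direct shear f_v = P/L_w = 12.1/13 = 0.9308 kip/in.
Moment M = P × e = 12.1 × 8 = 96.8 kip·in; bending f_b = M/S = 6.873 kip/in.
f_max = √(f_v² + f_b²) = √(0.9308² + 6.873²) = 6.936 kip/in.
φr_n = 0.75 × 0.6 × 100 × (0.707 × 0.4375) = 13.92 kip/in → adequate.

f_max ≈ 6.94 kip/in; adequate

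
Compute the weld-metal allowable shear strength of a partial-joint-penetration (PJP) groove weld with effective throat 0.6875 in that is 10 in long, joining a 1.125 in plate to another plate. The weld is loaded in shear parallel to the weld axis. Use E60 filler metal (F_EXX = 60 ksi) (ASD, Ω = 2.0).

R_n/Ω ≈ 124 kip

Effective throat (given) t_e = 0.6875 in.
A_we = 0.6875 × 10 = 6.875 in².
F_nw = 0.6 F_EXX = 36 ksi.
R_n/Ω = (36 × 6.875) / 2.0 = 123.8 kip.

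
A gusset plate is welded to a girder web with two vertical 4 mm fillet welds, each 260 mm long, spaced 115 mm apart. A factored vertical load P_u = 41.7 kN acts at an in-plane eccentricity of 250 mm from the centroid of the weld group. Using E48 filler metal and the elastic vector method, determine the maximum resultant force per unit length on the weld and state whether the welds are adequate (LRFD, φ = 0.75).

E48XX → F_EXX = 480 MPa.
Total weld length L_w = 520 mm. Treat welds as unit-width lines.
Polar moment about centroid: J = 2[d³/12 + d(b/2)²] = 2[260³/12 + 260×57.5²] = 4649000 mm³.
Direct shear f_v = P/L_w = 41.7×10³ / 520 = 80.19 N/mm (vertical).
Torsion M = P·e = 41.7×10³ × 250 = 10425000 N·mm.
Critical point at (x, y) = (57.5, 130) from centroid. f_tx = M·y/J = 291.5 N/mm; f_ty = M·x/J = 129 N/mm.
Resultant f_max = √[f_tx² + (f_v + f_ty)²] = √[291.5² + (80.19 + 129)²] = 358.8 N/mm.
Capacity per unit length: φr_n = 0.75 × 0.6 × 480 × (0.707 × 4) = 610.8 N/mm.
358.8 ≤ 610.8 → adequate.

f_max ≈ 359 N/mm; adequate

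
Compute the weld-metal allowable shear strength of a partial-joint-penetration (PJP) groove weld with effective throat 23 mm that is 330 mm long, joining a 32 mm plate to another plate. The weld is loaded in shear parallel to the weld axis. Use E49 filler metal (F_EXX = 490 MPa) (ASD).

Effective throat (given) t_e = 23 mm.
A_we = 23 × 330 = 7590 mm².
F_nw = 0.6 F_EXX = 294 MPa.
R_n/Ω = (294 × 7590) / 2.0 × 10⁻³ = 1116 kN.

R_n/Ω ≈ 1120 kN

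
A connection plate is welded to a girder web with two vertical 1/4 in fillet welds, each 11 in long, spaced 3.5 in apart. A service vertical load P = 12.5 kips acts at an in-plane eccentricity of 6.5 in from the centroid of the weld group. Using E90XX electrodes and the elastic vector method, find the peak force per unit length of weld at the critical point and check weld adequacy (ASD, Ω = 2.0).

f_max ≈ 1.87 kip/in; adequate

E90XX → F_EXX = 90 ksi.
Total weld length L_w = 22 in. Treat welds as unit-width lines.
Polar moment about centroid: J = 2[d³/12 + d(b/2)²] = 2[11³/12 + 11×1.75²] = 289.2 in³.
Direct shear f_v = P/L_w = 12.5 / 22 = 0.5682 kip/in (vertical).
Torsion M = P·e = 12.5 × 6.5 = 81.25 kip·in.
Critical point at (x, y) = (1.75, 5.5) from centroid. f_tx = M·y/J = 1.545 kip/in; f_ty = M·x/J = 0.4916 kip/in.
Resultant f_max = √[f_tx² + (f_v + f_ty)²] = √[1.545² + (0.5682 + 0.4916)²] = 1.874 kip/in.
Capacity per unit length: r_n/Ω = (1/2.0) × 0.6 × 90 × (0.707 × 0.25) = 4.772 kip/in.
1.874 ≤ 4.772 → adequate.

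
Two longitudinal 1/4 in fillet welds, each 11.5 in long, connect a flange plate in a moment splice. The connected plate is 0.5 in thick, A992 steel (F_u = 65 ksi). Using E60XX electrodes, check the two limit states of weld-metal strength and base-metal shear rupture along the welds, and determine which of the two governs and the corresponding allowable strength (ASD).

R_n/Ω ≈ 73.2 kip (weld metal governs)

E60XX → F_EXX = 60 ksi.
t_e = 0.707 × 0.25 = 0.1767 in; L = 23 in.
Weld metal: R_n/Ω = (1/2.0) × 0.6 × 60 × 0.1767 × 23 = 73.17 kip.
Base metal (shear rupture): R_n/Ω = (1/2.0) × 0.6 × 65 × 0.5 × 23 = 224.2 kip.
Governing: weld metal.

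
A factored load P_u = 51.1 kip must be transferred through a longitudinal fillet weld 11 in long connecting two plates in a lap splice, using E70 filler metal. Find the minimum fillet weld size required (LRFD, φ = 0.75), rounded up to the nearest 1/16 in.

E70XX → F_EXX = 70 ksi.
Total weld length L = 11 in.
Required throat t_e = P_u / (φ × 0.6 F_EXX × L) = 51.1 / (0.75 × 0.6 × 70 × 11) = 0.1475 in.
Required leg w = t_e / 0.707 = 0.2086 in → use 1/4 in.

w = 1/4 in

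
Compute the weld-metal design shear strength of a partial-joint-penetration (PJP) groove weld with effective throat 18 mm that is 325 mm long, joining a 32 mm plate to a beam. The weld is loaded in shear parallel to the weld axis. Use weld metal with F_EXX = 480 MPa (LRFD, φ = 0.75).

Effective throat (given) t_e = 18 mm.
A_we = 18 × 325 = 5850 mm².
F_nw = 0.6 F_EXX = 288 MPa.
φR_n = 0.75 × 288 × 5850 × 10⁻³ = 1264 kN.

φR_n ≈ 1260 kN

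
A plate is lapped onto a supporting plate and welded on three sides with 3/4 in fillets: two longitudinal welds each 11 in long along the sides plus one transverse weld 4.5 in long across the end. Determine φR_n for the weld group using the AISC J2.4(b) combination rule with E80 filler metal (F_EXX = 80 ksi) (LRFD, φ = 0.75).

φR_n ≈ 506 kip

t_e = 0.707 × 0.75 = 0.5302 in.
R_nwl = 0.6 × 80 × 0.5302 × 22 = 559.9 kip (longitudinal, 2 welds).
R_nwt = 0.6 × 80 × 0.5302 × 4.5 = 114.5 kip (transverse, base value).
(i) R_nwl + R_nwt = 674.5 kip; (ii) 0.85 R_nwl + 1.5 R_nwt = 647.8 kip.
R_n = max = 674.5 kip [governs: (i)]; φR_n = 505.9 kip.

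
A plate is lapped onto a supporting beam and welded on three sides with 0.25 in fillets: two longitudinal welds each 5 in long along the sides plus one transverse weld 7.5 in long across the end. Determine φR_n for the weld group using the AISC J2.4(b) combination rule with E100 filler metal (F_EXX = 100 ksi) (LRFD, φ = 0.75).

t_e = 0.707 × 0.25 = 0.1767 in.
R_nwl = 0.6 × 100 × 0.1767 × 10 = 106 kips (longitudinal, 2 welds).
R_nwt = 0.6 × 100 × 0.1767 × 7.5 = 79.54 kips (transverse, base value).
(i) R_nwl + R_nwt = 185.6 kips; (ii) 0.85 R_nwl + 1.5 R_nwt = 209.4 kips.
R_n = max = 209.4 kips [governs: (ii)]; φR_n = 157.1 kips.

φR_n ≈ 157 kips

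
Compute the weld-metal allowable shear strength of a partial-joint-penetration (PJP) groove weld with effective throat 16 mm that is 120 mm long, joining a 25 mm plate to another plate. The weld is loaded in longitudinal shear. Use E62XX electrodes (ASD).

E62XX → F_EXX = 620 MPa.
Effective throat (given) t_e = 16 mm.
A_we = 16 × 120 = 1920 mm².
F_nw = 0.6 F_EXX = 372 MPa.
R_n/Ω = (372 × 1920) / 2.0 × 10⁻³ = 357.1 kN.

R_n/Ω ≈ 357 kN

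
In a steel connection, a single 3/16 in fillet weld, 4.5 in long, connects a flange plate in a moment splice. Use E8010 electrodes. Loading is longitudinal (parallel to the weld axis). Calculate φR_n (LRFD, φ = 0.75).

φR_n ≈ 21.5 kip

E80XX → F_EXX = 80 ksi.
Effective throat t_e = 0.707 × 0.1875 = 0.1326 in.
Total length L = 4.5 in; A_we = 0.1326 × 4.5 = 0.5965 in².
F_nw = 0.6 F_EXX = 0.6 × 80 = 48 ksi.
φR_n = 0.75 × 48 × 0.5965 = 21.48 kip.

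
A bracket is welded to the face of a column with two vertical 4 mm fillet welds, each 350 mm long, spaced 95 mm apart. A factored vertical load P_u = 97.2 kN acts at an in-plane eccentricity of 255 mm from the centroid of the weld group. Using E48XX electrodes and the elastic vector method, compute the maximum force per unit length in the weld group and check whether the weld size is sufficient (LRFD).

E48XX → F_EXX = 480 MPa.
Total weld length L_w = 700 mm. Treat welds as unit-width lines.
Polar moment about centroid: J = 2[d³/12 + d(b/2)²] = 2[350³/12 + 350×47.5²] = 8725000 mm³.
Direct shear f_v = P/L_w = 97.2×10³ / 700 = 138.9 N/mm (vertical).
Torsion M = P·e = 97.2×10³ × 255 = 24786000 N·mm.
Critical point at (x, y) = (47.5, 175) from centroid. f_tx = M·y/J = 497.1 N/mm; f_ty = M·x/J = 134.9 N/mm.
Resultant f_max = √[f_tx² + (f_v + f_ty)²] = √[497.1² + (138.9 + 134.9)²] = 567.5 N/mm.
Capacity per unit length: φr_n = 0.75 × 0.6 × 480 × (0.707 × 4) = 610.8 N/mm.
567.5 ≤ 610.8 → adequate.

f_max ≈ 568 N/mm; adequate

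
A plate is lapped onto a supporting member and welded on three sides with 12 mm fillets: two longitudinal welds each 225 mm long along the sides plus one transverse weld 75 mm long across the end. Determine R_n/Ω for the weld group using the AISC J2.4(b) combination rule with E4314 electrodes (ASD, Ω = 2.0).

E43XX → F_EXX = 430 MPa.
t_e = 0.707 × 12 = 8.484 mm.
R_nwl = 0.6 × 430 × 8.484 × 450 × 10⁻³ = 985 kN (longitudinal, 2 welds).
R_nwt = 0.6 × 430 × 8.484 × 75 × 10⁻³ = 164.2 kN (transverse, base value).
(i) R_nwl + R_nwt = 1149 kN; (ii) 0.85 R_nwl + 1.5 R_nwt = 1083 kN.
R_n = max = 1149 kN [governs: (i)]; R_n/Ω = 574.6 kN.

R_n/Ω ≈ 575 kN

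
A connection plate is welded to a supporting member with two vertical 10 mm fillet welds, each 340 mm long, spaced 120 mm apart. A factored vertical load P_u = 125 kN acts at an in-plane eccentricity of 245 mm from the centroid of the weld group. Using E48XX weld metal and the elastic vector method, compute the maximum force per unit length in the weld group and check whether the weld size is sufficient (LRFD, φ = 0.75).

f_max ≈ 697 N/mm; adequate

E48XX → F_EXX = 480 MPa.
Total weld length L_w = 680 mm. Treat welds as unit-width lines.
Polar moment about centroid: J = 2[d³/12 + d(b/2)²] = 2[340³/12 + 340×60²] = 8999000 mm³.
Direct shear f_v = P/L_w = 125×10³ / 680 = 183.8 N/mm (vertical).
Torsion M = P·e = 125×10³ × 245 = 30625000 N·mm.
Critical point at (x, y) = (60, 170) from centroid. f_tx = M·y/J = 578.6 N/mm; f_ty = M·x/J = 204.2 N/mm.
Resultant f_max = √[f_tx² + (f_v + f_ty)²] = √[578.6² + (183.8 + 204.2)²] = 696.6 N/mm.
Capacity per unit length: φr_n = 0.75 × 0.6 × 480 × (0.707 × 10) = 1527 N/mm.
696.6 ≤ 1527 → adequate.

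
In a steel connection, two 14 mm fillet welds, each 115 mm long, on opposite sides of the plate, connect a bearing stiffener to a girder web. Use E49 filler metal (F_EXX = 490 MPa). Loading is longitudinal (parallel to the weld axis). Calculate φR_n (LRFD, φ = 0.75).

φR_n ≈ 502 kN

Effective throat t_e = 0.707 × 14 = 9.898 mm.
Total length L = 230 mm; A_we = 9.898 × 230 = 2277 mm².
F_nw = 0.6 F_EXX = 0.6 × 490 = 294 MPa.
φR_n = 0.75 × 294 × 2277 × 10⁻³ = 502 kN.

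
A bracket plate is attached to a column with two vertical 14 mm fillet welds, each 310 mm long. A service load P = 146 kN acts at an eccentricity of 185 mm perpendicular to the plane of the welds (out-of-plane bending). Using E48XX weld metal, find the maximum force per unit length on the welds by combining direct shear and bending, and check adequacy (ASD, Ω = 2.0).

E48XX → F_EXX = 480 MPa.
L_w = 2 × 310 = 620 mm; section modulus (unit throat) S = 2 × L²/6 = 32030 mm².
Direct shear f_v = P/L_w = 146×10³/620 = 235.5 N/mm.
Moment M = P × e = 146×10³ × 185 = 27010000 N·mm; bending f_b = M/S = 843.2 N/mm.
f_max = √(f_v² + f_b²) = √(235.5² + 843.2²) = 875.4 N/mm.
r_n/Ω = (1/2.0) × 0.6 × 480 × (0.707 × 14) = 1425 N/mm → adequate.

f_max ≈ 875 N/mm; adequate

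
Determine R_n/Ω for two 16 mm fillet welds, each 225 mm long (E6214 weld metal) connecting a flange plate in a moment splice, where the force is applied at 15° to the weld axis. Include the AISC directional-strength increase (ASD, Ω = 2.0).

E62XX → F_EXX = 620 MPa.
t_e = 0.707 × 16 = 11.31 mm; A_we = 11.31 × 450 = 5090 mm².
Directional factor: 1.0 + 0.5 sin^1.5(15°) = 1.066.
F_nw = 0.6 × 620 × 1.066 = 396.5 MPa.
R_n/Ω = (396.5 × 5090) / 2.0 × 10⁻³ = 1009 kN.

R_n/Ω ≈ 1010 kN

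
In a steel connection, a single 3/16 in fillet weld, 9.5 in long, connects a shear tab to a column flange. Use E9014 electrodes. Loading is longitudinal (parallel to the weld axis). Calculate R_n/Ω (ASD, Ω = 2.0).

R_n/Ω ≈ 34 kip

E90XX → F_EXX = 90 ksi.
Effective throat t_e = 0.707 × 0.1875 = 0.1326 in.
Total length L = 9.5 in; A_we = 0.1326 × 9.5 = 1.259 in².
F_nw = 0.6 F_EXX = 0.6 × 90 = 54 ksi.
R_n = 54 × 1.259 = 68 kip; R_n/Ω = 68/2.0 = 34 kip.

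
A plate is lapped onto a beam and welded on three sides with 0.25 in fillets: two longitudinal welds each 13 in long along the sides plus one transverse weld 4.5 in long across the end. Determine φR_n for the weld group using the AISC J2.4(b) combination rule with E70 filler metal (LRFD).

φR_n ≈ 170 kip

E70XX → F_EXX = 70 ksi.
t_e = 0.707 × 0.25 = 0.1767 in.
R_nwl = 0.6 × 70 × 0.1767 × 26 = 193 kip (longitudinal, 2 welds).
R_nwt = 0.6 × 70 × 0.1767 × 4.5 = 33.41 kip (transverse, base value).
(i) R_nwl + R_nwt = 226.4 kip; (ii) 0.85 R_nwl + 1.5 R_nwt = 214.2 kip.
R_n = max = 226.4 kip [governs: (i)]; φR_n = 169.8 kip.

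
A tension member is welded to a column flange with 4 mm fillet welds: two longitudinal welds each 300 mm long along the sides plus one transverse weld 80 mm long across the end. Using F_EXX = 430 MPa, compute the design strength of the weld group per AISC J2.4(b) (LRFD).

φR_n ≈ 372 kN

t_e = 0.707 × 4 = 2.828 mm.
R_nwl = 0.6 × 430 × 2.828 × 600 × 10⁻³ = 437.8 kN (longitudinal, 2 welds).
R_nwt = 0.6 × 430 × 2.828 × 80 × 10⁻³ = 58.37 kN (transverse, base value).
(i) R_nwl + R_nwt = 496.1 kN; (ii) 0.85 R_nwl + 1.5 R_nwt = 459.7 kN.
R_n = max = 496.1 kN [governs: (i)]; φR_n = 372.1 kN.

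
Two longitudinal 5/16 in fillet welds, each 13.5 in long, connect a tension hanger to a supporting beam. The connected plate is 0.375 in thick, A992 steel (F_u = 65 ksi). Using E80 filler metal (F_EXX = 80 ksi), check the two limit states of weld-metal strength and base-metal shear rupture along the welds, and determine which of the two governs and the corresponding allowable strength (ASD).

t_e = 0.707 × 0.3125 = 0.2209 in; L = 27 in.
Weld metal: R_n/Ω = (1/2.0) × 0.6 × 80 × 0.2209 × 27 = 143.2 kip.
Base metal (shear rupture): R_n/Ω = (1/2.0) × 0.6 × 65 × 0.375 × 27 = 197.4 kip.
Governing: weld metal.

R_n/Ω ≈ 143 kip (weld metal governs)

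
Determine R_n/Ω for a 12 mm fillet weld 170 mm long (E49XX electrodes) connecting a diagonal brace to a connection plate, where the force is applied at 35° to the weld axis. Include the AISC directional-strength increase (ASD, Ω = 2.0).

R_n/Ω ≈ 258 kN

E49XX → F_EXX = 490 MPa.
t_e = 0.707 × 12 = 8.484 mm; A_we = 8.484 × 170 = 1442 mm².
Directional factor: 1.0 + 0.5 sin^1.5(35°) = 1.217.
F_nw = 0.6 × 490 × 1.217 = 357.9 MPa.
R_n/Ω = (357.9 × 1442) / 2.0 × 10⁻³ = 258.1 kN.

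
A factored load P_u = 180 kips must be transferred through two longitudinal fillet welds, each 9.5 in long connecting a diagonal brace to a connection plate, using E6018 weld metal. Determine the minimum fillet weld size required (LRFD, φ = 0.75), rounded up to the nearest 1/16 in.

E60XX → F_EXX = 60 ksi.
Total weld length L = 19 in.
Required throat t_e = P_u / (φ × 0.6 F_EXX × L) = 180 / (0.75 × 0.6 × 60 × 19) = 0.3509 in.
Required leg w = t_e / 0.707 = 0.4963 in → use 1/2 in.

w = 1/2 in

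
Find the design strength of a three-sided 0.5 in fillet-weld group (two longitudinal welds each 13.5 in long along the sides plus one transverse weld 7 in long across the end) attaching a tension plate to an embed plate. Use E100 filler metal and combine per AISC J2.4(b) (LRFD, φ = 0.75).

φR_n ≈ 541 kips

E100XX → F_EXX = 100 ksi.
t_e = 0.707 × 0.5 = 0.3535 in.
R_nwl = 0.6 × 100 × 0.3535 × 27 = 572.7 kips (longitudinal, 2 welds).
R_nwt = 0.6 × 100 × 0.3535 × 7 = 148.5 kips (transverse, base value).
(i) R_nwl + R_nwt = 721.1 kips; (ii) 0.85 R_nwl + 1.5 R_nwt = 709.5 kips.
R_n = max = 721.1 kips [governs: (i)]; φR_n = 540.9 kips.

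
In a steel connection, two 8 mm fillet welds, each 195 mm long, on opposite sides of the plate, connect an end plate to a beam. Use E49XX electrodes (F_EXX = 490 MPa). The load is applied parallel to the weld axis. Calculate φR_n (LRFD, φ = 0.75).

Effective throat t_e = 0.707 × 8 = 5.656 mm.
Total length L = 390 mm; A_we = 5.656 × 390 = 2206 mm².
F_nw = 0.6 F_EXX = 0.6 × 490 = 294 MPa.
φR_n = 0.75 × 294 × 2206 × 10⁻³ = 486.4 kN.

φR_n ≈ 486 kN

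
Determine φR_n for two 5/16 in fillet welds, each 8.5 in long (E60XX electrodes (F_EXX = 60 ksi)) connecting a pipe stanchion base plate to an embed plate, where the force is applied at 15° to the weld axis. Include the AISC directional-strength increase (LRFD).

φR_n ≈ 108 kip

t_e = 0.707 × 0.3125 = 0.2209 in; A_we = 0.2209 × 17 = 3.756 in².
Directional factor: 1.0 + 0.5 sin^1.5(15°) = 1.066.
F_nw = 0.6 × 60 × 1.066 = 38.37 ksi.
φR_n = 0.75 × 38.37 × 3.756 = 108.1 kip.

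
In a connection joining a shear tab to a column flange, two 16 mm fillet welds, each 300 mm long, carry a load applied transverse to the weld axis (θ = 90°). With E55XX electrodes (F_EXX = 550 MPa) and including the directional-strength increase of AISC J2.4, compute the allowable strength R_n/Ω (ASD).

R_n/Ω ≈ 1680 kN

t_e = 0.707 × 16 = 11.31 mm; A_we = 11.31 × 600 = 6787 mm².
Directional factor: 1.0 + 0.5 sin^1.5(90°) = 1.5.
F_nw = 0.6 × 550 × 1.5 = 495 MPa.
R_n/Ω = (495 × 6787) / 2.0 × 10⁻³ = 1680 kN.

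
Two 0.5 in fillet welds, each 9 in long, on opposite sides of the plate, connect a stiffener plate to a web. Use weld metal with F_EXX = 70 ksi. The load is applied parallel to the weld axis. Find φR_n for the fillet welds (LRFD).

φR_n ≈ 200 kip

Effective throat t_e = 0.707 × 0.5 = 0.3535 in.
Total length L = 18 in; A_we = 0.3535 × 18 = 6.363 in².
F_nw = 0.6 F_EXX = 0.6 × 70 = 42 ksi.
φR_n = 0.75 × 42 × 6.363 = 200.4 kip.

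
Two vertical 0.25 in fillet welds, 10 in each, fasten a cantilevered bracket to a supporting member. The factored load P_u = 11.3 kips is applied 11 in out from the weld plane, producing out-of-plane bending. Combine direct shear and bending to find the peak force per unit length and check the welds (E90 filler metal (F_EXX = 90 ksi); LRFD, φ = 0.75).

L_w = 2 × 10 = 20 in; section modulus (unit throat) S = 2 × L²/6 = 33.33 in².
Direct shear f_v = P/L_w = 11.3/20 = 0.565 kip/in.
Moment M = P × e = 11.3 × 11 = 124.3 kip·in; bending f_b = M/S = 3.729 kip/in.
f_max = √(f_v² + f_b²) = √(0.565² + 3.729²) = 3.772 kip/in.
φr_n = 0.75 × 0.6 × 90 × (0.707 × 0.25) = 7.158 kip/in → adequate.

f_max ≈ 3.77 kip/in; adequate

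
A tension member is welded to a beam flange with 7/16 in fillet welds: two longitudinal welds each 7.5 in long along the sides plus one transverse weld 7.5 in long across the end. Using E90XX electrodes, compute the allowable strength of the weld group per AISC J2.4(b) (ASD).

E90XX → F_EXX = 90 ksi.
t_e = 0.707 × 0.4375 = 0.3093 in.
R_nwl = 0.6 × 90 × 0.3093 × 15 = 250.5 kips (longitudinal, 2 welds).
R_nwt = 0.6 × 90 × 0.3093 × 7.5 = 125.3 kips (transverse, base value).
(i) R_nwl + R_nwt = 375.8 kips; (ii) 0.85 R_nwl + 1.5 R_nwt = 400.9 kips.
R_n = max = 400.9 kips [governs: (ii)]; R_n/Ω = 200.4 kips.

R_n/Ω ≈ 200 kips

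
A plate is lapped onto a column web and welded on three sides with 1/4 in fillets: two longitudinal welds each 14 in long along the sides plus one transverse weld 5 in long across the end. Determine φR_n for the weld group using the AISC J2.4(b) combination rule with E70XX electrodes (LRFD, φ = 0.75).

φR_n ≈ 184 kip

E70XX → F_EXX = 70 ksi.
t_e = 0.707 × 0.25 = 0.1767 in.
R_nwl = 0.6 × 70 × 0.1767 × 28 = 207.9 kip (longitudinal, 2 welds).
R_nwt = 0.6 × 70 × 0.1767 × 5 = 37.12 kip (transverse, base value).
(i) R_nwl + R_nwt = 245 kip; (ii) 0.85 R_nwl + 1.5 R_nwt = 232.4 kip.
R_n = max = 245 kip [governs: (i)]; φR_n = 183.7 kip.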